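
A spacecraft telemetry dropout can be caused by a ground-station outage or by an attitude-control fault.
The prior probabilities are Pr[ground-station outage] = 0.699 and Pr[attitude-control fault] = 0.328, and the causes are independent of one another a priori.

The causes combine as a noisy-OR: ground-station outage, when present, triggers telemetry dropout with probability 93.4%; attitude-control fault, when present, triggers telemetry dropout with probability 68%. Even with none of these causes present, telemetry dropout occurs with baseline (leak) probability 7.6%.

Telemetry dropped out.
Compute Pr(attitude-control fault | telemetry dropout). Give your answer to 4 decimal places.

Under noisy-OR, P(telemetry dropout | causes) = 1 − (1−0.076)·∏(1−qᵢ) over the active causes.
P(telemetry dropout) = 0.076*0.301*0.672 + 0.70432*0.301*0.328 + 0.939016*0.699*0.672 + 0.980485*0.699*0.328 = 0.015373 + 0.069536 + 0.441082 + 0.224798 = 0.750789
The attitude-control fault-present share is 0.069536 + 0.224798 = 0.294334.
Hence the posterior is 0.294334/0.750789 ≈ 0.3920.

Pr(attitude-control fault | telemetry dropout) ≈ 0.3920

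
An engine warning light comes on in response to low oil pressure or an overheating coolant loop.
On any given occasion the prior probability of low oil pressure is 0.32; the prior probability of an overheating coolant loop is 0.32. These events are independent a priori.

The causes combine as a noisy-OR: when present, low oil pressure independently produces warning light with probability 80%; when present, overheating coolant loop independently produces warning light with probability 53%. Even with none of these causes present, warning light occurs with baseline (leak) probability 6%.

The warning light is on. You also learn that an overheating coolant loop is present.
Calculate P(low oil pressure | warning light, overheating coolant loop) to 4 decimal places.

Under noisy-OR, P(warning light | causes) = 1 − (1−0.06)·∏(1−qᵢ) over the active causes.
Numerator (weight on configurations with low oil pressure): 0.91164×0.32 = 0.291725
Denominator P(warning light | overheating coolant loop): 0.5582×0.68 + 0.91164×0.32 = 0.671301
Posterior = 0.291725 / 0.671301 ≈ 0.4346

P(low oil pressure | warning light, overheating coolant loop) ≈ 0.4346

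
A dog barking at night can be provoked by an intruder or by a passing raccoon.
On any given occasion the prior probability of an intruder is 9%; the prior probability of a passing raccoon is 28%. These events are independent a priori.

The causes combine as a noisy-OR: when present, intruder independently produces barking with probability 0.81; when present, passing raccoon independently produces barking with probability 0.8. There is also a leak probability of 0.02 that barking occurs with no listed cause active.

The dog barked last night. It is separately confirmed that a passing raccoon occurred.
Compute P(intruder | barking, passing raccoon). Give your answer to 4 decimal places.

P(intruder | barking, passing raccoon) ≈ 0.1059

Under noisy-OR, P(barking | causes) = 1 − (1−0.02)·∏(1−qᵢ) over the active causes.
P(barking | passing raccoon) = 0.804·0.91 + 0.96276·0.09 = 0.731640 + 0.086648 = 0.818288
Restricting to configurations with intruder present: 0.96276·0.09 = 0.086648.
Hence the posterior is 0.086648/0.818288 ≈ 0.1059.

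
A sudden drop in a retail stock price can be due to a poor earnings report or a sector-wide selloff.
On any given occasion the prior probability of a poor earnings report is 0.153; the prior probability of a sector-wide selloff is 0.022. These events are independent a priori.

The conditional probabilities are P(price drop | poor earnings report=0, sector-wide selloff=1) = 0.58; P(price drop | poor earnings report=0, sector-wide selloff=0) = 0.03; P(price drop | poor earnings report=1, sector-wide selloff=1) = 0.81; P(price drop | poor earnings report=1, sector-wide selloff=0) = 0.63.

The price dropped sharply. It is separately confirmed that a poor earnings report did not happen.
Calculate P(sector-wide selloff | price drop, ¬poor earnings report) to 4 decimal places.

P(price drop | ¬poor earnings report) = 0.03·0.978 + 0.58·0.022 = 0.029340 + 0.012760 = 0.042100
Of this, 0.012760 comes from 0.58·0.022 (the sector-wide selloff=true cases).
So P(sector-wide selloff | price drop, ¬poor earnings report) = 0.012760/0.042100 ≈ 0.3031.

P(sector-wide selloff | price drop, ¬poor earnings report) ≈ 0.3031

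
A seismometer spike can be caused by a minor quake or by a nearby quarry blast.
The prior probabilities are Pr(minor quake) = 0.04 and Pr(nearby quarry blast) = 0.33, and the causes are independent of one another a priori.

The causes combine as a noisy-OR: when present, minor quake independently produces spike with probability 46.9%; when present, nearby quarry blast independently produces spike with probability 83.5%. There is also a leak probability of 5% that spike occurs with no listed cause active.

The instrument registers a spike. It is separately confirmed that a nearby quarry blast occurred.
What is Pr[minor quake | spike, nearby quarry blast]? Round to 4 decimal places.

Under noisy-OR, P(spike | causes) = 1 − (1−0.05)·∏(1−qᵢ) over the active causes.
Weight on minor quake=true, given the evidence: 0.916766×0.04 = 0.036671
The normalizing constant is 0.84325×0.96 + 0.916766×0.04 = 0.846191
P(minor quake | spike, nearby quarry blast) = 0.036671/0.846191 ≈ 0.0433

Pr[minor quake | spike, nearby quarry blast] ≈ 0.0433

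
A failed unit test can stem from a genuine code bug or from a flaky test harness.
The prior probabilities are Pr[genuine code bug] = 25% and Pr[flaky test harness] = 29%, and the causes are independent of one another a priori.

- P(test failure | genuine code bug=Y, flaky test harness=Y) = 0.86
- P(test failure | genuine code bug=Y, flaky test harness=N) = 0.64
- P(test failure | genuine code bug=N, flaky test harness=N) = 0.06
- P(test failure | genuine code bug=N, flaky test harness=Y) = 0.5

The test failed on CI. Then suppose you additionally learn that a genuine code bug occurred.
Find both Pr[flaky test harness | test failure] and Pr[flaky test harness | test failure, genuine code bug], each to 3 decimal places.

Pr[flaky test harness | test failure] ≈ 0.540; Pr[flaky test harness | test failure, genuine code bug] ≈ 0.354

By total probability over the 4 (genuine code bug, flaky test harness) configurations:
  P(test failure) = 0.06×0.75×0.71 + 0.5×0.75×0.29 + 0.64×0.25×0.71 + 0.86×0.25×0.29
        = 0.031950 + 0.108750 + 0.113600 + 0.062350 = 0.316650
The terms with flaky test harness present sum to 0.171100, so
  P(flaky test harness | test failure) = 0.171100 / 0.316650 ≈ 0.540

Now condition on the additional information:
Weight on flaky test harness=true, given the evidence: 0.86*0.29 = 0.249400
Normalizer over all consistent configurations: 0.64*0.71 + 0.86*0.29 = 0.703800
Posterior = 0.249400 / 0.703800 ≈ 0.354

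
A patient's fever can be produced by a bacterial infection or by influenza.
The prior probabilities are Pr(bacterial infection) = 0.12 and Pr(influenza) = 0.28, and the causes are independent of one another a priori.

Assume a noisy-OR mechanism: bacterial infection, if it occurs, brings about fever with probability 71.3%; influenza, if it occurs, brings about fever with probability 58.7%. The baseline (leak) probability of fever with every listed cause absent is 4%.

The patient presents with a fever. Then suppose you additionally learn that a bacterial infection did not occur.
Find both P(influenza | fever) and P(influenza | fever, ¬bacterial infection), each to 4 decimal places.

Under noisy-OR, P(fever | causes) = 1 − (1−0.04)·∏(1−qᵢ) over the active causes.
Numerator (weight on configurations with influenza): 0.148707 + 0.029777 = 0.178484
The normalizing constant is 0.04·0.88·0.72 + 0.60352·0.88·0.28 + 0.72448·0.12·0.72 + 0.88621·0.12·0.28 = 0.266423
P(influenza | fever) = 0.178484/0.266423 ≈ 0.6699

With the extra evidence:
P(fever | ¬bacterial infection) = 0.04×0.72 + 0.60352×0.28 = 0.028800 + 0.168986 = 0.197786
Restricting to configurations with influenza present: 0.60352×0.28 = 0.168986.
So P(influenza | fever, ¬bacterial infection) = 0.168986/0.197786 ≈ 0.8544.

P(influenza | fever) ≈ 0.6699; P(influenza | fever, ¬bacterial infection) ≈ 0.8544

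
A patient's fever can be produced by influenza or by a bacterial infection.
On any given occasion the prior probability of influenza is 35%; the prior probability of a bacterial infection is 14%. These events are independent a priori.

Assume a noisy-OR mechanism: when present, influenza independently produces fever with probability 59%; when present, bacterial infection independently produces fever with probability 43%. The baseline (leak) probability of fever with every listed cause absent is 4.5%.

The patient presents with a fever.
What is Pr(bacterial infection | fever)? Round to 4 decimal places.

Pr(bacterial infection | fever) ≈ 0.2763

Under noisy-OR, P(fever | causes) = 1 − (1−0.045)·∏(1−qᵢ) over the active causes.
For the numerator, keep only bacterial infection=true terms: 0.041464 + 0.038064 = 0.079528
Normalizer over all consistent configurations: 0.045·0.65·0.86 + 0.45565·0.65·0.14 + 0.60845·0.35·0.86 + 0.776817·0.35·0.14 = 0.287826
Posterior = 0.079528 / 0.287826 ≈ 0.2763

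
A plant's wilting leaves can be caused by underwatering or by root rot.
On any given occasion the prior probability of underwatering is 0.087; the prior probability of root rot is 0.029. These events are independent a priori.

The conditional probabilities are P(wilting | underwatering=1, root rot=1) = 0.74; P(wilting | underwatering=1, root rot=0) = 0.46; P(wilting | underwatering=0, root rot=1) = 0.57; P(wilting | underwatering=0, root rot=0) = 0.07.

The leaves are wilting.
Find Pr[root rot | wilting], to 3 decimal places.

Pr[root rot | wilting] ≈ 0.144

P(wilting) = 0.07*0.913*0.971 + 0.57*0.913*0.029 + 0.46*0.087*0.971 + 0.74*0.087*0.029 = 0.062057 + 0.015092 + 0.038859 + 0.001867 = 0.117875
The root rot-present share is 0.015092 + 0.001867 = 0.016959.
P(root rot | wilting) = 0.016959 / 0.117875 ≈ 0.144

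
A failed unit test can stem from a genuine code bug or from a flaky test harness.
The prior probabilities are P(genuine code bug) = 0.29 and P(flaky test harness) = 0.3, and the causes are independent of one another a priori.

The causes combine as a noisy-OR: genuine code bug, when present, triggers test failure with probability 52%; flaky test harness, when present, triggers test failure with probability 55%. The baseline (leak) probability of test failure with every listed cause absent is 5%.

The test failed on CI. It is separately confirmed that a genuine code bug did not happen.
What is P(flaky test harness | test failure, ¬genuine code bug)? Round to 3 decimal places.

P(flaky test harness | test failure, ¬genuine code bug) ≈ 0.831

Under noisy-OR, P(test failure | causes) = 1 − (1−0.05)·∏(1−qᵢ) over the active causes.
For the numerator, keep only flaky test harness=true terms: 0.5725*0.3 = 0.171750
The normalizing constant is 0.05*0.7 + 0.5725*0.3 = 0.206750
Posterior = 0.171750 / 0.206750 ≈ 0.831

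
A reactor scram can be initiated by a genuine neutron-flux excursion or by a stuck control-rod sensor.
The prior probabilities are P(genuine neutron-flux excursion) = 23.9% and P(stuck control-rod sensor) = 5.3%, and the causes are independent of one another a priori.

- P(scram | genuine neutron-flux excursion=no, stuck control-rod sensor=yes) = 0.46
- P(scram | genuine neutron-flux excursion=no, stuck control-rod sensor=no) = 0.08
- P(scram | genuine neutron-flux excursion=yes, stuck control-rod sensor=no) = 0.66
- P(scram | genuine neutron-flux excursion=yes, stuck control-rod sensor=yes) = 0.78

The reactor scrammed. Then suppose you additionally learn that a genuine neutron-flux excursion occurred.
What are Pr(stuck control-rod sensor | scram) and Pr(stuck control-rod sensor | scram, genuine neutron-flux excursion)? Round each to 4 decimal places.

By total probability over the 4 (genuine neutron-flux excursion, stuck control-rod sensor) configurations:
  P(scram) = 0.08*0.761*0.947 + 0.46*0.761*0.053 + 0.66*0.239*0.947 + 0.78*0.239*0.053
        = 0.057653 + 0.018553 + 0.149380 + 0.009880 = 0.235466
The terms with stuck control-rod sensor present sum to 0.028433, so
  P(stuck control-rod sensor | scram) = 0.028433 / 0.235466 ≈ 0.1208

Now condition on the additional information:
P(scram | genuine neutron-flux excursion) = 0.66×0.947 + 0.78×0.053 = 0.625020 + 0.041340 = 0.666360
The stuck control-rod sensor-present share is 0.78×0.053 = 0.041340.
Hence the posterior is 0.041340/0.666360 ≈ 0.0620.

Pr(stuck control-rod sensor | scram) ≈ 0.1208; Pr(stuck control-rod sensor | scram, genuine neutron-flux excursion) ≈ 0.0620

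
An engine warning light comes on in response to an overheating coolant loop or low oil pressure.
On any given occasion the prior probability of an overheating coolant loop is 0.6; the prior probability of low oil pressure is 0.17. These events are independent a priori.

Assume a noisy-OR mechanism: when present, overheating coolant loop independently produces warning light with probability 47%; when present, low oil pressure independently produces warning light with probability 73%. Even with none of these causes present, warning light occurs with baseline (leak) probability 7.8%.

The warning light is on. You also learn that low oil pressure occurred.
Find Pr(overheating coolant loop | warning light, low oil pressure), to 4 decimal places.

Pr(overheating coolant loop | warning light, low oil pressure) ≈ 0.6342

Under noisy-OR, P(warning light | causes) = 1 − (1−0.078)·∏(1−qᵢ) over the active causes.
P(warning light | low oil pressure) = 0.75106·0.4 + 0.868062·0.6 = 0.300424 + 0.520837 = 0.821261
The overheating coolant loop-present share is 0.868062·0.6 = 0.520837.
So P(overheating coolant loop | warning light, low oil pressure) = 0.520837/0.821261 ≈ 0.6342.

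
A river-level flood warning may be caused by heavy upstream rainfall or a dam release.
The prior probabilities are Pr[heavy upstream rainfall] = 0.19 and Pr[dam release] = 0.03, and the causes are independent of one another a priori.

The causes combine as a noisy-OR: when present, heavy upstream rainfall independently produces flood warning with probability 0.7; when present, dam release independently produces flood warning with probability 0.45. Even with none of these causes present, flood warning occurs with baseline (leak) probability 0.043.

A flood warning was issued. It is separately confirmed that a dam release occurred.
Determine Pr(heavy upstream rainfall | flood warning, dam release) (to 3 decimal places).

Under noisy-OR, P(flood warning | causes) = 1 − (1−0.043)·∏(1−qᵢ) over the active causes.
P(flood warning | dam release) = 0.47365·0.81 + 0.842095·0.19 = 0.383657 + 0.159998 = 0.543655
Of this, 0.159998 comes from 0.842095·0.19 (the heavy upstream rainfall=true cases).
Hence the posterior is 0.159998/0.543655 ≈ 0.294.

Pr(heavy upstream rainfall | flood warning, dam release) ≈ 0.294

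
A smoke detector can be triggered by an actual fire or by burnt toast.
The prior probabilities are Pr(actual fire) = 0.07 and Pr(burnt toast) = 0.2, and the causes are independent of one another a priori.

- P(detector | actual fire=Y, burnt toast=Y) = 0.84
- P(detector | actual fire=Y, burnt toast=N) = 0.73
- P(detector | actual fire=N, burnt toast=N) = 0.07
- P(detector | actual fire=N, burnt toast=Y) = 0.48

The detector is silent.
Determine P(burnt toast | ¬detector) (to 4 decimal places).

Enumerate the 4 (actual fire, burnt toast) configurations and weight by the priors:
  P(¬detector) = 0.93×0.93×0.8 + 0.52×0.93×0.2 + 0.27×0.07×0.8 + 0.16×0.07×0.2
        = 0.691920 + 0.096720 + 0.015120 + 0.002240 = 0.806000
The terms with burnt toast present sum to 0.098960, so
  P(burnt toast | ¬detector) = 0.098960 / 0.806000 ≈ 0.1228

P(burnt toast | ¬detector) ≈ 0.1228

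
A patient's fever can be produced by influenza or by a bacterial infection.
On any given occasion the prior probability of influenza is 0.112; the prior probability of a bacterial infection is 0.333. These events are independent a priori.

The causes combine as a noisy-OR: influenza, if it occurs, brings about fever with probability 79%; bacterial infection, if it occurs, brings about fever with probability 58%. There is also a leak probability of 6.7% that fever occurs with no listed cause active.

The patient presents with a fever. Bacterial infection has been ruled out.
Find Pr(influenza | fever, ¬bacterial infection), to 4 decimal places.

Pr(influenza | fever, ¬bacterial infection) ≈ 0.6022

Under noisy-OR, P(fever | causes) = 1 − (1−0.067)·∏(1−qᵢ) over the active causes.
P(fever | ¬bacterial infection) = 0.067×0.888 + 0.80407×0.112 = 0.059496 + 0.090056 = 0.149552
Of this, 0.090056 comes from 0.80407×0.112 (the influenza=true cases).
So P(influenza | fever, ¬bacterial infection) = 0.090056/0.149552 ≈ 0.6022.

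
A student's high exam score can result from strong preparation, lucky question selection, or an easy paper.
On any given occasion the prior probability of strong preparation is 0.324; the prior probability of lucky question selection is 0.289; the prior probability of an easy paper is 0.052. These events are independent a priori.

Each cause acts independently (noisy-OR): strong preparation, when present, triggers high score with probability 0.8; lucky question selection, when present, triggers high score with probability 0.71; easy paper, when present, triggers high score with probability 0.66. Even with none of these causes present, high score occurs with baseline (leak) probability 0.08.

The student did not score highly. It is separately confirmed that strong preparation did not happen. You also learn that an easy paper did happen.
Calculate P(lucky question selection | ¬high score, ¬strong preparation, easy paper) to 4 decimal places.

P(lucky question selection | ¬high score, ¬strong preparation, easy paper) ≈ 0.1054

Under noisy-OR, P(high score | causes) = 1 − (1−0.08)·∏(1−qᵢ) over the active causes.
Enumerate both values of lucky question selection and weight by the priors:
  P(¬high score | ¬strong preparation, easy paper) = 0.3128·0.711 + 0.090712·0.289
        = 0.222401 + 0.026216 = 0.248617
Keeping only the lucky question selection-present terms gives 0.026216, so
  P(lucky question selection | ¬high score, ¬strong preparation, easy paper) = 0.026216 / 0.248617 ≈ 0.1054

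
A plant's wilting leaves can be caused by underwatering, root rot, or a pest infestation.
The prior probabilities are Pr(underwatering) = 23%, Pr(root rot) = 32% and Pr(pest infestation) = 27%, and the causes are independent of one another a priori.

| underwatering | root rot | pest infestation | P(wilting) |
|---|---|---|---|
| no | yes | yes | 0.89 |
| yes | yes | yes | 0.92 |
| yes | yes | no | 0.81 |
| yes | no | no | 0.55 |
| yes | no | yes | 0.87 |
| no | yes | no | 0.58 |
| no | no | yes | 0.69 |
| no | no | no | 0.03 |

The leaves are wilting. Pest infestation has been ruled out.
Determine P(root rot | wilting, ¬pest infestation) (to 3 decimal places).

Numerator (weight on configurations with root rot): 0.142912 + 0.059616 = 0.202528
Normalizer over all consistent configurations: 0.03*0.77*0.68 + 0.58*0.77*0.32 + 0.55*0.23*0.68 + 0.81*0.23*0.32 = 0.304256
Posterior = 0.202528 / 0.304256 ≈ 0.666

P(root rot | wilting, ¬pest infestation) ≈ 0.666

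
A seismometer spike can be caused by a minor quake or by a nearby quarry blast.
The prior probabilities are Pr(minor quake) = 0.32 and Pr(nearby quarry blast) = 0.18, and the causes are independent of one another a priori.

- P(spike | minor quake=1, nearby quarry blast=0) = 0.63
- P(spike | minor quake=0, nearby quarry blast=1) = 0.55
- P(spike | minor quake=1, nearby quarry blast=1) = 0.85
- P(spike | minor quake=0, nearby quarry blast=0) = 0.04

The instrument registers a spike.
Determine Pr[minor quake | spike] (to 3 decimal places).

Weight on minor quake=true, given the evidence: 0.165312 + 0.048960 = 0.214272
The normalizing constant is 0.04×0.68×0.82 + 0.55×0.68×0.18 + 0.63×0.32×0.82 + 0.85×0.32×0.18 = 0.303896
Posterior = 0.214272 / 0.303896 ≈ 0.705

Pr[minor quake | spike] ≈ 0.705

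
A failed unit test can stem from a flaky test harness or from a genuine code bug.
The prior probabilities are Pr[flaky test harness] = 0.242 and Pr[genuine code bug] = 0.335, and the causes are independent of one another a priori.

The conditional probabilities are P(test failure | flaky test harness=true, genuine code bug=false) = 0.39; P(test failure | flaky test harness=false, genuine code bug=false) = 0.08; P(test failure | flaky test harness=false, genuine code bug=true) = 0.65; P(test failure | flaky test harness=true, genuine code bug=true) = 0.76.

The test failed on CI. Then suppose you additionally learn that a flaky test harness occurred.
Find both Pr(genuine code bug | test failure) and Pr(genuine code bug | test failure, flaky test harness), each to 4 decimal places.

Pr(genuine code bug | test failure) ≈ 0.6874; Pr(genuine code bug | test failure, flaky test harness) ≈ 0.4954

Weight on genuine code bug=true, given the evidence: 0.165055 + 0.061613 = 0.226668
Normalizer over all consistent configurations: 0.08×0.758×0.665 + 0.65×0.758×0.335 + 0.39×0.242×0.665 + 0.76×0.242×0.335 = 0.329757
Posterior = 0.226668 / 0.329757 ≈ 0.6874

With the extra evidence:
By total probability over both values of genuine code bug:
  P(test failure | flaky test harness) = 0.39×0.665 + 0.76×0.335
        = 0.259350 + 0.254600 = 0.513950
Keeping only the genuine code bug-present terms gives 0.254600, so
  P(genuine code bug | test failure, flaky test harness) = 0.254600 / 0.513950 ≈ 0.4954
The drop from 0.6874 to 0.4954 is the explaining-away (discounting) effect.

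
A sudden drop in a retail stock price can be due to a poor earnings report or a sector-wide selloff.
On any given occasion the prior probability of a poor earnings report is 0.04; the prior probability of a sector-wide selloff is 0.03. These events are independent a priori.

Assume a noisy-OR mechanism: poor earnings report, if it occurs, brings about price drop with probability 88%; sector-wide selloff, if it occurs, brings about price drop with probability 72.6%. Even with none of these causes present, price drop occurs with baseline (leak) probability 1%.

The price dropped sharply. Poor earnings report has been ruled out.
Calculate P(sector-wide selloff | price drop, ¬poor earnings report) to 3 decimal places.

P(sector-wide selloff | price drop, ¬poor earnings report) ≈ 0.693

Under noisy-OR, P(price drop | causes) = 1 − (1−0.01)·∏(1−qᵢ) over the active causes.
Numerator (weight on configurations with sector-wide selloff): 0.72874×0.03 = 0.021862
The normalizing constant is 0.01×0.97 + 0.72874×0.03 = 0.031562
Posterior = 0.021862 / 0.031562 ≈ 0.693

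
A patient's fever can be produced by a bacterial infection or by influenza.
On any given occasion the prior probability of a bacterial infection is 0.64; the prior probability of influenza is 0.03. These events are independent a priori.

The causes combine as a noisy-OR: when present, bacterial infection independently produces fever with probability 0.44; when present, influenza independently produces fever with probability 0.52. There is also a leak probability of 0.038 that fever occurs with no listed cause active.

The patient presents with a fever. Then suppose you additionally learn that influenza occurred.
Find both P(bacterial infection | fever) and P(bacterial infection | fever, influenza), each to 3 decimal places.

P(bacterial infection | fever) ≈ 0.940; P(bacterial infection | fever, influenza) ≈ 0.710

Under noisy-OR, P(fever | causes) = 1 − (1−0.038)·∏(1−qᵢ) over the active causes.
Sum P(fever|·) weighted by the priors over the 4 (bacterial infection, influenza) configurations:
  P(fever) = 0.038×0.36×0.97 + 0.53824×0.36×0.03 + 0.46128×0.64×0.97 + 0.741414×0.64×0.03
        = 0.013270 + 0.005813 + 0.286363 + 0.014235 = 0.319681
The terms with bacterial infection present sum to 0.300598, so
  P(bacterial infection | fever) = 0.300598 / 0.319681 ≈ 0.940

Now also conditioning on influenza=true:
P(fever | influenza) = 0.53824·0.36 + 0.741414·0.64 = 0.193766 + 0.474505 = 0.668271
Of this, 0.474505 comes from 0.741414·0.64 (the bacterial infection=true cases).
P(bacterial infection | fever, influenza) = 0.474505 / 0.668271 ≈ 0.710
This is intercausal reasoning (explaining away): once influenza accounts for the fever, bacterial infection becomes less likely.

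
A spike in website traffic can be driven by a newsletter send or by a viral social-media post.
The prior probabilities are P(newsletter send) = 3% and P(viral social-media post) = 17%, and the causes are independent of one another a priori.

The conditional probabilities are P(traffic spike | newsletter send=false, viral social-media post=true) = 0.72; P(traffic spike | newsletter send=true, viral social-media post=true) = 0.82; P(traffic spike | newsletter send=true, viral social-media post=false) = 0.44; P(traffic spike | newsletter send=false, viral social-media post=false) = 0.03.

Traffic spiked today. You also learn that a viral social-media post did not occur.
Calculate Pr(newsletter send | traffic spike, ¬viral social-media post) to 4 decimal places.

Sum P(traffic spike|·) weighted by the priors over both values of newsletter send:
  P(traffic spike | ¬viral social-media post) = 0.03×0.97 + 0.44×0.03
        = 0.029100 + 0.013200 = 0.042300
Configurations with newsletter send contribute 0.013200, so
  P(newsletter send | traffic spike, ¬viral social-media post) = 0.013200 / 0.042300 ≈ 0.3121

Pr(newsletter send | traffic spike, ¬viral social-media post) ≈ 0.3121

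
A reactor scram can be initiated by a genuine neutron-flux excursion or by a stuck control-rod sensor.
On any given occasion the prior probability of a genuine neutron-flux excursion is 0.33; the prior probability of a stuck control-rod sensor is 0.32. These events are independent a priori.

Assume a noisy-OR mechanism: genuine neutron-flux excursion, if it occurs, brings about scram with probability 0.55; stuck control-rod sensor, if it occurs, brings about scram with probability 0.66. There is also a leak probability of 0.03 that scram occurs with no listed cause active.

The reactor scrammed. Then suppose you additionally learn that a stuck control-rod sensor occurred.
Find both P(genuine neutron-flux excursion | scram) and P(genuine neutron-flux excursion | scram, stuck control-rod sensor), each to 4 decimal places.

Under noisy-OR, P(scram | causes) = 1 − (1−0.03)·∏(1−qᵢ) over the active causes.
P(scram) = 0.03*0.67*0.68 + 0.6702*0.67*0.32 + 0.5635*0.33*0.68 + 0.85159*0.33*0.32 = 0.013668 + 0.143691 + 0.126449 + 0.089928 = 0.373736
Restricting to configurations with genuine neutron-flux excursion present: 0.126449 + 0.089928 = 0.216377.
So P(genuine neutron-flux excursion | scram) = 0.216377/0.373736 ≈ 0.5790.

Now also conditioning on stuck control-rod sensor=true:
For the numerator, keep only genuine neutron-flux excursion=true terms: 0.85159·0.33 = 0.281025
Denominator P(scram | stuck control-rod sensor): 0.6702·0.67 + 0.85159·0.33 = 0.730059
Posterior = 0.281025 / 0.730059 ≈ 0.3849
This is intercausal reasoning (explaining away): once stuck control-rod sensor accounts for the scram, genuine neutron-flux excursion becomes less likely.

P(genuine neutron-flux excursion | scram) ≈ 0.5790; P(genuine neutron-flux excursion | scram, stuck control-rod sensor) ≈ 0.3849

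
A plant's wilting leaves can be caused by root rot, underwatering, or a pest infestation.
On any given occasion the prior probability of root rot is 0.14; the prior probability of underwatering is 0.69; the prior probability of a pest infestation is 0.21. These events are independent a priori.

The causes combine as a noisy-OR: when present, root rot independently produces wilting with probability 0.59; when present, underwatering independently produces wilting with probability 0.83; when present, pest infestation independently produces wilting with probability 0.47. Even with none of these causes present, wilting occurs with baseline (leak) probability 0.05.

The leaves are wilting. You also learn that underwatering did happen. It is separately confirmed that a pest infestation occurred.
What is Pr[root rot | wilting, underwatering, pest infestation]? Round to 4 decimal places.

Under noisy-OR, P(wilting | causes) = 1 − (1−0.05)·∏(1−qᵢ) over the active causes.
Enumerate both values of root rot and weight by the priors:
  P(wilting | underwatering, pest infestation) = 0.914405·0.86 + 0.964906·0.14
        = 0.786388 + 0.135087 = 0.921475
The terms with root rot present sum to 0.135087, so
  P(root rot | wilting, underwatering, pest infestation) = 0.135087 / 0.921475 ≈ 0.1466

Pr[root rot | wilting, underwatering, pest infestation] ≈ 0.1466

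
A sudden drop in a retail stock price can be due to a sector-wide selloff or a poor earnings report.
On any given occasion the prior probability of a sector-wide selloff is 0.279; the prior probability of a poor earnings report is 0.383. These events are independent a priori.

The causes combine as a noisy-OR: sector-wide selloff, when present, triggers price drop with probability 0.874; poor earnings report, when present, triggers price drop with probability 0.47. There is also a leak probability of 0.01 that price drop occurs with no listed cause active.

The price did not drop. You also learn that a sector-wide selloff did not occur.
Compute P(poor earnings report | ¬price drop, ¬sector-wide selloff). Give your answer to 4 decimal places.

Under noisy-OR, P(price drop | causes) = 1 − (1−0.01)·∏(1−qᵢ) over the active causes.
Weight on poor earnings report=true, given the evidence: 0.5247×0.383 = 0.200960
Denominator P(¬price drop | ¬sector-wide selloff): 0.99×0.617 + 0.5247×0.383 = 0.811790
Posterior = 0.200960 / 0.811790 ≈ 0.2476

P(poor earnings report | ¬price drop, ¬sector-wide selloff) ≈ 0.2476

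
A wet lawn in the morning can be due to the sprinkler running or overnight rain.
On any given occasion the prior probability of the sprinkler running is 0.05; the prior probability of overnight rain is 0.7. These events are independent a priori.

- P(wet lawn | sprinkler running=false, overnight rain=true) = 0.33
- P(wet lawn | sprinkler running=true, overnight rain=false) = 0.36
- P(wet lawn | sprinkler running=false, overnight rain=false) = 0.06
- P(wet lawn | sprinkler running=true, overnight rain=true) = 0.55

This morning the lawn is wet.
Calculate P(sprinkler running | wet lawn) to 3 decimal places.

By total probability over the 4 (sprinkler running, overnight rain) configurations:
  P(wet lawn) = 0.06·0.95·0.3 + 0.33·0.95·0.7 + 0.36·0.05·0.3 + 0.55·0.05·0.7
        = 0.017100 + 0.219450 + 0.005400 + 0.019250 = 0.261200
Configurations with sprinkler running contribute 0.024650, so
  P(sprinkler running | wet lawn) = 0.024650 / 0.261200 ≈ 0.094

P(sprinkler running | wet lawn) ≈ 0.094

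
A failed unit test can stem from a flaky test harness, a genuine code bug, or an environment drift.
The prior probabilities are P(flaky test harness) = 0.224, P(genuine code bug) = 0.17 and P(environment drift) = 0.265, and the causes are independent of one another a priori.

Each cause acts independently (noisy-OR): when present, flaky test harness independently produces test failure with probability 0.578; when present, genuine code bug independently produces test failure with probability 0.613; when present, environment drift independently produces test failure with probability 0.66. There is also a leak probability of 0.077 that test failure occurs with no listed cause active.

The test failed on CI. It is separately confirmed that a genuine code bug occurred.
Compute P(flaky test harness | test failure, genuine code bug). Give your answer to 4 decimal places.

P(flaky test harness | test failure, genuine code bug) ≈ 0.2638

Under noisy-OR, P(test failure | causes) = 1 − (1−0.077)·∏(1−qᵢ) over the active causes.
By total probability over the 4 (flaky test harness, environment drift) configurations:
  P(test failure | genuine code bug) = 0.642799·0.776·0.735 + 0.878552·0.776·0.265 + 0.849261·0.224·0.735 + 0.948749·0.224·0.265
        = 0.366627 + 0.180665 + 0.139822 + 0.056318 = 0.743432
Configurations with flaky test harness contribute 0.196140, so
  P(flaky test harness | test failure, genuine code bug) = 0.196140 / 0.743432 ≈ 0.2638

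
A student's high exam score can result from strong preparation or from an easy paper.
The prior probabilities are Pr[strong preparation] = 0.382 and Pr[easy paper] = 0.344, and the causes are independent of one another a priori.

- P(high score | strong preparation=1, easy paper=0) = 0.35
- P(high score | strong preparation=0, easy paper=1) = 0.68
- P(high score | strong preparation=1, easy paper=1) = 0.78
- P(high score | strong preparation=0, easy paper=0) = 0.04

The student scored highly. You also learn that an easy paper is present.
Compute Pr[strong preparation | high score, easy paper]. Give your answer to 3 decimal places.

P(high score | easy paper) = 0.68*0.618 + 0.78*0.382 = 0.420240 + 0.297960 = 0.718200
Restricting to configurations with strong preparation present: 0.78*0.382 = 0.297960.
So P(strong preparation | high score, easy paper) = 0.297960/0.718200 ≈ 0.415.

Pr[strong preparation | high score, easy paper] ≈ 0.415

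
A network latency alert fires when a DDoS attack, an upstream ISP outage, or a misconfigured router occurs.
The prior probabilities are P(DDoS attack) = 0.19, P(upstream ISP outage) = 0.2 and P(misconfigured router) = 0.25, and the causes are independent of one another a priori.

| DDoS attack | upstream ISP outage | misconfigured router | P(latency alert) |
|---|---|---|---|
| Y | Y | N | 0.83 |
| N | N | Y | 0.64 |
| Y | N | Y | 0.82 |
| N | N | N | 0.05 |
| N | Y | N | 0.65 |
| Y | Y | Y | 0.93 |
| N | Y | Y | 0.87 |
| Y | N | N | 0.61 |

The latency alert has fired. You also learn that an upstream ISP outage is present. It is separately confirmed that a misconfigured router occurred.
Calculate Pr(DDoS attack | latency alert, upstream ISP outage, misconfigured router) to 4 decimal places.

Sum P(latency alert|·) weighted by the priors over both values of DDoS attack:
  P(latency alert | upstream ISP outage, misconfigured router) = 0.87×0.81 + 0.93×0.19
        = 0.704700 + 0.176700 = 0.881400
Keeping only the DDoS attack-present terms gives 0.176700, so
  P(DDoS attack | latency alert, upstream ISP outage, misconfigured router) = 0.176700 / 0.881400 ≈ 0.2005

Pr(DDoS attack | latency alert, upstream ISP outage, misconfigured router) ≈ 0.2005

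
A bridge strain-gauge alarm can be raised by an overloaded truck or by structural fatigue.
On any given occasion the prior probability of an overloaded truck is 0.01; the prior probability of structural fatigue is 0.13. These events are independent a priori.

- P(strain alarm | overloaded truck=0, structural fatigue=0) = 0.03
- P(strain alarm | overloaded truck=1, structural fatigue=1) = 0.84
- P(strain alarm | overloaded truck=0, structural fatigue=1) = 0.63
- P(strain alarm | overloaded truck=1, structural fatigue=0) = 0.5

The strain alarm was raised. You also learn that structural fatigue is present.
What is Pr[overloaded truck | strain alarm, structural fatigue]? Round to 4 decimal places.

Pr[overloaded truck | strain alarm, structural fatigue] ≈ 0.0133

For the numerator, keep only overloaded truck=true terms: 0.84·0.01 = 0.008400
Normalizer over all consistent configurations: 0.63·0.99 + 0.84·0.01 = 0.632100
Posterior = 0.008400 / 0.632100 ≈ 0.0133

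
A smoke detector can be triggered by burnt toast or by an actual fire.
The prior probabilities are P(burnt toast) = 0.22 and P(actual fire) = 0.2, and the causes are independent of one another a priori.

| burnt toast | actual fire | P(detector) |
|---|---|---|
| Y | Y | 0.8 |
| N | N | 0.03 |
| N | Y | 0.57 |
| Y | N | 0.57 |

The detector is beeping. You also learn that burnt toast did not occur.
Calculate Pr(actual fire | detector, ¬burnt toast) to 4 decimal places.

P(detector | ¬burnt toast) = 0.03×0.8 + 0.57×0.2 = 0.024000 + 0.114000 = 0.138000
Of this, 0.114000 comes from 0.57×0.2 (the actual fire=true cases).
Hence the posterior is 0.114000/0.138000 ≈ 0.8261.

Pr(actual fire | detector, ¬burnt toast) ≈ 0.8261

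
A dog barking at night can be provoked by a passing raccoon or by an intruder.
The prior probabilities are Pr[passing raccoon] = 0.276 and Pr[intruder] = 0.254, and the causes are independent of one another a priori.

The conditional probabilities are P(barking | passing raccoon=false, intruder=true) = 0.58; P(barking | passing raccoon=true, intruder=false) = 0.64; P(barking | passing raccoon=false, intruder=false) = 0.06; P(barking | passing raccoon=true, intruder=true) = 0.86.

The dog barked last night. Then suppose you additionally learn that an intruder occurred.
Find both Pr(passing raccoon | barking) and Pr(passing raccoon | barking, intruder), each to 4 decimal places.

Pr(passing raccoon | barking) ≈ 0.5800; Pr(passing raccoon | barking, intruder) ≈ 0.3611

P(barking) = 0.06*0.724*0.746 + 0.58*0.724*0.254 + 0.64*0.276*0.746 + 0.86*0.276*0.254 = 0.032406 + 0.106660 + 0.131773 + 0.060289 = 0.331128
Of this, 0.192062 comes from 0.131773 + 0.060289 (the passing raccoon=true cases).
So P(passing raccoon | barking) = 0.192062/0.331128 ≈ 0.5800.

With the extra evidence:
P(barking | intruder) = 0.58·0.724 + 0.86·0.276 = 0.419920 + 0.237360 = 0.657280
The passing raccoon-present share is 0.86·0.276 = 0.237360.
Hence the posterior is 0.237360/0.657280 ≈ 0.3611.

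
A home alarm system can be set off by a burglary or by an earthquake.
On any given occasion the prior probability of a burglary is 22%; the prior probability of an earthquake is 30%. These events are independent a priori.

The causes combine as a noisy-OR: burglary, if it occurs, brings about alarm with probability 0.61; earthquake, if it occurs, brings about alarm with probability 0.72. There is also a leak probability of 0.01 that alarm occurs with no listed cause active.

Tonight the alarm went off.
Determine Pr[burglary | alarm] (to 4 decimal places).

Under noisy-OR, P(alarm | causes) = 1 − (1−0.01)·∏(1−qᵢ) over the active causes.
P(alarm) = 0.01*0.78*0.7 + 0.7228*0.78*0.3 + 0.6139*0.22*0.7 + 0.891892*0.22*0.3 = 0.005460 + 0.169135 + 0.094541 + 0.058865 = 0.328001
The burglary-present share is 0.094541 + 0.058865 = 0.153406.
Hence the posterior is 0.153406/0.328001 ≈ 0.4677.

Pr[burglary | alarm] ≈ 0.4677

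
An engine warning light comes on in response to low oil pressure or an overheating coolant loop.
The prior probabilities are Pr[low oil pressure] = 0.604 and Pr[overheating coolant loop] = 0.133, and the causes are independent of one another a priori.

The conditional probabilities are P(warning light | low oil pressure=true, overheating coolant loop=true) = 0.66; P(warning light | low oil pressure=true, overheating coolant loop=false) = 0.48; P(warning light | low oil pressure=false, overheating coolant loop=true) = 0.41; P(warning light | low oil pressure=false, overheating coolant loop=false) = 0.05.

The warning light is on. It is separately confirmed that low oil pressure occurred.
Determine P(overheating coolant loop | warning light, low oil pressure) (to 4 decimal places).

P(overheating coolant loop | warning light, low oil pressure) ≈ 0.1742

By total probability over both values of overheating coolant loop:
  P(warning light | low oil pressure) = 0.48*0.867 + 0.66*0.133
        = 0.416160 + 0.087780 = 0.503940
The terms with overheating coolant loop present sum to 0.087780, so
  P(overheating coolant loop | warning light, low oil pressure) = 0.087780 / 0.503940 ≈ 0.1742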